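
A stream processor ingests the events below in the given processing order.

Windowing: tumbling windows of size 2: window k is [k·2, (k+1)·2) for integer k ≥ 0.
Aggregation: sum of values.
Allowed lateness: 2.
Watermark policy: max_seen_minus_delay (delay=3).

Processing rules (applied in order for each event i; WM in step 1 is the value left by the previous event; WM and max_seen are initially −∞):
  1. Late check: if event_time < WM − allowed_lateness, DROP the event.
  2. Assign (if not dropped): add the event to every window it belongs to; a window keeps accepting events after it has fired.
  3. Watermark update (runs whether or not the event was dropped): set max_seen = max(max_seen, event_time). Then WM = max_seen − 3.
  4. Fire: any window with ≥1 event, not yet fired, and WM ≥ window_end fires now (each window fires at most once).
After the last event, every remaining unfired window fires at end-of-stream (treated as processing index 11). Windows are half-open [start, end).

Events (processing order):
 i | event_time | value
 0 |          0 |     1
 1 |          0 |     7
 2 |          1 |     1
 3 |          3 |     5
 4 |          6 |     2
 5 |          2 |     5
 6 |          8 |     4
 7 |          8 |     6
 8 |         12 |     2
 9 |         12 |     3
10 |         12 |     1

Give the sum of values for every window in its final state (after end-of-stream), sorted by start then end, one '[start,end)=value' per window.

i=0 t=0 v=1: → [0,2); WM=-3
i=1 t=0 v=7: → [0,2); WM=-3
i=2 t=1 v=1: → [0,2); WM=-2
i=3 t=3 v=5: → [2,4); WM=0
i=4 t=6 v=2: → [6,8); WM=3; [0,2) fires=9
i=5 t=2 v=5: → [2,4); WM=3
i=6 t=8 v=4: → [8,10); WM=5; [2,4) fires=10
i=7 t=8 v=6: → [8,10); WM=5
i=8 t=12 v=2: → [12,14); WM=9; [6,8) fires=2
i=9 t=12 v=3: → [12,14); WM=9
i=10 t=12 v=1: → [12,14); WM=9

[0,2)=9 [2,4)=10 [6,8)=2 [8,10)=10 [12,14)=6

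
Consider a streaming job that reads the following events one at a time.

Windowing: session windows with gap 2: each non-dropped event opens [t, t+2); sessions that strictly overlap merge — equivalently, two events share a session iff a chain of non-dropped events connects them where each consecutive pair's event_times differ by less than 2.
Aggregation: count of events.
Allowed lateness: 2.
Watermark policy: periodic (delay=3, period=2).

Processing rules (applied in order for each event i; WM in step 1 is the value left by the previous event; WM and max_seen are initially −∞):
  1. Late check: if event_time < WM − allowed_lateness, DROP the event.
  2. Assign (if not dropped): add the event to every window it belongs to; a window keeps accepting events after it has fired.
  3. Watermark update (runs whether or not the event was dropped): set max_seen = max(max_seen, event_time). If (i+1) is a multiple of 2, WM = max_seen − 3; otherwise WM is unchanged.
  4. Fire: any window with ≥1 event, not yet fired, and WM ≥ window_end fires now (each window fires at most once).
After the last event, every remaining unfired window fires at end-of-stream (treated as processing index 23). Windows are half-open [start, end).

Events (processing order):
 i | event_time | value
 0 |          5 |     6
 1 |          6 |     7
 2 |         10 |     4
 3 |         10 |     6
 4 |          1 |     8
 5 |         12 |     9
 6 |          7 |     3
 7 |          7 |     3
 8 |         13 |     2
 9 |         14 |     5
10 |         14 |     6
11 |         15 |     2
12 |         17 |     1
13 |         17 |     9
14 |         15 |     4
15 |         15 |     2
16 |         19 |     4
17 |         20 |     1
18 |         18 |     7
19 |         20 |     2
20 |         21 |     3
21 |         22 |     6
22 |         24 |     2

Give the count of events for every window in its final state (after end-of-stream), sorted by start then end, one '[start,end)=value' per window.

[5,9)=4 [10,12)=2 [12,17)=7 [17,24)=8 [24,26)=1

i=0 t=5 v=6: → [5,7); WM=−∞
i=1 t=6 v=7: → [5,8); WM=3
i=2 t=10 v=4: → [10,12); WM=3
i=3 t=10 v=6: → [10,12); WM=7
i=4 t=1 v=8: DROP (t<7-2); WM=7
i=5 t=12 v=9: → [12,14); WM=9
i=6 t=7 v=3: → [5,9); WM=9
i=7 t=7 v=3: → [5,9); WM=9
i=8 t=13 v=2: → [12,15); WM=9
i=9 t=14 v=5: → [12,16); WM=11
i=10 t=14 v=6: → [12,16); WM=11
i=11 t=15 v=2: → [12,17); WM=12
i=12 t=17 v=1: → [17,19); WM=12
i=13 t=17 v=9: → [17,19); WM=14
i=14 t=15 v=4: → [12,17); WM=14
i=15 t=15 v=2: → [12,17); WM=14
i=16 t=19 v=4: → [19,21); WM=14
i=17 t=20 v=1: → [19,22); WM=17
i=18 t=18 v=7: → [17,22); WM=17
i=19 t=20 v=2: → [17,22); WM=17
i=20 t=21 v=3: → [17,23); WM=17
i=21 t=22 v=6: → [17,24); WM=19
i=22 t=24 v=2: → [24,26); WM=19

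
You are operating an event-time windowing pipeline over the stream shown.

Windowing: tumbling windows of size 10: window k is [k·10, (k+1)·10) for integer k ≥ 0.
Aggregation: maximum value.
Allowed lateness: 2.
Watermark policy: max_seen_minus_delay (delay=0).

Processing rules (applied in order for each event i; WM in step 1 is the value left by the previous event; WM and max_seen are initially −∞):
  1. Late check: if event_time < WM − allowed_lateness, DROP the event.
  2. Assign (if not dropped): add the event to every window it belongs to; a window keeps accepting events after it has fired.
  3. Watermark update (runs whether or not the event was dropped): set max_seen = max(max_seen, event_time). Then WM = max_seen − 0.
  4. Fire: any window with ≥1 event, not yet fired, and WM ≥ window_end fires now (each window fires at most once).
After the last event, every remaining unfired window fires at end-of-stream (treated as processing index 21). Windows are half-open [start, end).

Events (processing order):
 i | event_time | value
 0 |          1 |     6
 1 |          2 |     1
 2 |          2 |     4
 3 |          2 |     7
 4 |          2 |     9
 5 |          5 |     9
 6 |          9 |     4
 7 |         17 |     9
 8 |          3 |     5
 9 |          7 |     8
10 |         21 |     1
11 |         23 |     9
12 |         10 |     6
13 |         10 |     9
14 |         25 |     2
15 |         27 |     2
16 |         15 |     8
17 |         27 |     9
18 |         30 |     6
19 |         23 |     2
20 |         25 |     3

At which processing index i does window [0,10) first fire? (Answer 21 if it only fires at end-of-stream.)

7

i=0 t=1 v=6: → [0,10); WM=1
i=1 t=2 v=1: → [0,10); WM=2
i=2 t=2 v=4: → [0,10); WM=2
i=3 t=2 v=7: → [0,10); WM=2
i=4 t=2 v=9: → [0,10); WM=2
i=5 t=5 v=9: → [0,10); WM=5
i=6 t=9 v=4: → [0,10); WM=9
i=7 t=17 v=9: → [10,20); WM=17; [0,10) fires=9
i=8 t=3 v=5: DROP (t<17-2); WM=17
i=9 t=7 v=8: DROP (t<17-2); WM=17
i=10 t=21 v=1: → [20,30); WM=21; [10,20) fires=9
i=11 t=23 v=9: → [20,30); WM=23
i=12 t=10 v=6: DROP (t<23-2); WM=23
i=13 t=10 v=9: DROP (t<23-2); WM=23
i=14 t=25 v=2: → [20,30); WM=25
i=15 t=27 v=2: → [20,30); WM=27
i=16 t=15 v=8: DROP (t<27-2); WM=27
i=17 t=27 v=9: → [20,30); WM=27
i=18 t=30 v=6: → [30,40); WM=30; [20,30) fires=9
i=19 t=23 v=2: DROP (t<30-2); WM=30
i=20 t=25 v=3: DROP (t<30-2); WM=30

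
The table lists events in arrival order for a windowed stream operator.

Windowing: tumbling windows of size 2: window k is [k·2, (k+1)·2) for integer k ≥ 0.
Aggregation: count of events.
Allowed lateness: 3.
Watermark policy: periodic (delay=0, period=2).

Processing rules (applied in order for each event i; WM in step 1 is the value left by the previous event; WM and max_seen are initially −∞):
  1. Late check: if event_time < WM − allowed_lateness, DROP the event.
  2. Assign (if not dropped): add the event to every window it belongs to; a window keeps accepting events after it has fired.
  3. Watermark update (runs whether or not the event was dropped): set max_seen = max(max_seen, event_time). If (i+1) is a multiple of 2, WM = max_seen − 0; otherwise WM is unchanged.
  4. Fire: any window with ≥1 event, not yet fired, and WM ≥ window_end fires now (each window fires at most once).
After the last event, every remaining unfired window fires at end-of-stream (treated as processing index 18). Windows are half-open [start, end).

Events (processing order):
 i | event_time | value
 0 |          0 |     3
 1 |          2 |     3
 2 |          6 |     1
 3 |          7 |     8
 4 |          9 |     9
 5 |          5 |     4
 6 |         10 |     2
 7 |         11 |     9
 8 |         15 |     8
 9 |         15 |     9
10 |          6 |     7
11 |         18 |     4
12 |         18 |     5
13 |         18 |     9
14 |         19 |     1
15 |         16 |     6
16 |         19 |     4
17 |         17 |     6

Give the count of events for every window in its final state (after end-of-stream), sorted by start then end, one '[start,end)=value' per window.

[0,2)=1 [2,4)=1 [4,6)=1 [6,8)=2 [8,10)=1 [10,12)=2 [14,16)=2 [16,18)=2 [18,20)=5

i=0 t=0 v=3: → [0,2); WM=−∞
i=1 t=2 v=3: → [2,4); WM=2; [0,2) fires=1
i=2 t=6 v=1: → [6,8); WM=2
i=3 t=7 v=8: → [6,8); WM=7; [2,4) fires=1
i=4 t=9 v=9: → [8,10); WM=7
i=5 t=5 v=4: → [4,6); WM=9; [4,6) fires=1 [6,8) fires=2
i=6 t=10 v=2: → [10,12); WM=9
i=7 t=11 v=9: → [10,12); WM=11; [8,10) fires=1
i=8 t=15 v=8: → [14,16); WM=11
i=9 t=15 v=9: → [14,16); WM=15; [10,12) fires=2
i=10 t=6 v=7: DROP (t<15-3); WM=15
i=11 t=18 v=4: → [18,20); WM=18; [14,16) fires=2
i=12 t=18 v=5: → [18,20); WM=18
i=13 t=18 v=9: → [18,20); WM=18
i=14 t=19 v=1: → [18,20); WM=18
i=15 t=16 v=6: → [16,18); WM=19; [16,18) fires=1
i=16 t=19 v=4: → [18,20); WM=19
i=17 t=17 v=6: → [16,18); WM=19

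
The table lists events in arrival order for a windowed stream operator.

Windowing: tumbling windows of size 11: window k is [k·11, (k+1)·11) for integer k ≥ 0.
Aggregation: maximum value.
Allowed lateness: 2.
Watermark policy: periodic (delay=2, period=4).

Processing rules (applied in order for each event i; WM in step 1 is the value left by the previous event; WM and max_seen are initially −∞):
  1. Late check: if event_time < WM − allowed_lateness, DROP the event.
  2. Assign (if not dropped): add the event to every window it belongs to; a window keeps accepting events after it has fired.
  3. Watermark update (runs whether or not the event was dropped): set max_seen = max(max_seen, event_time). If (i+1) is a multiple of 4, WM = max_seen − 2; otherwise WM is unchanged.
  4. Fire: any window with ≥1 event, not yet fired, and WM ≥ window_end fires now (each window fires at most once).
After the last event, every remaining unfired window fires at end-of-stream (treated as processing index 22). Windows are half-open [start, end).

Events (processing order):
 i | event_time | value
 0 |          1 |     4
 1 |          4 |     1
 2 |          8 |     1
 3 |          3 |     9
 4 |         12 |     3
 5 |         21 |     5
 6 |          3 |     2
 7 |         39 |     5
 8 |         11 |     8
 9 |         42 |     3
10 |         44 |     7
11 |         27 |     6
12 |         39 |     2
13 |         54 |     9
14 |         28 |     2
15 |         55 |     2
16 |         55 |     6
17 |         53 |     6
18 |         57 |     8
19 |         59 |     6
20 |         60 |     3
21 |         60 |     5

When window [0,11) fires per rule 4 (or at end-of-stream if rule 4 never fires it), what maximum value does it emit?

9

i=0 t=1 v=4: → [0,11); WM=−∞
i=1 t=4 v=1: → [0,11); WM=−∞
i=2 t=8 v=1: → [0,11); WM=−∞
i=3 t=3 v=9: → [0,11); WM=6
i=4 t=12 v=3: → [11,22); WM=6
i=5 t=21 v=5: → [11,22); WM=6
i=6 t=3 v=2: DROP (t<6-2); WM=6
i=7 t=39 v=5: → [33,44); WM=37; [0,11) fires=9 [11,22) fires=5
i=8 t=11 v=8: DROP (t<37-2); WM=37
i=9 t=42 v=3: → [33,44); WM=37
i=10 t=44 v=7: → [44,55); WM=37
i=11 t=27 v=6: DROP (t<37-2); WM=42
i=12 t=39 v=2: DROP (t<42-2); WM=42
i=13 t=54 v=9: → [44,55); WM=42
i=14 t=28 v=2: DROP (t<42-2); WM=42
i=15 t=55 v=2: → [55,66); WM=53; [33,44) fires=5
i=16 t=55 v=6: → [55,66); WM=53
i=17 t=53 v=6: → [44,55); WM=53
i=18 t=57 v=8: → [55,66); WM=53
i=19 t=59 v=6: → [55,66); WM=57; [44,55) fires=9
i=20 t=60 v=3: → [55,66); WM=57
i=21 t=60 v=5: → [55,66); WM=57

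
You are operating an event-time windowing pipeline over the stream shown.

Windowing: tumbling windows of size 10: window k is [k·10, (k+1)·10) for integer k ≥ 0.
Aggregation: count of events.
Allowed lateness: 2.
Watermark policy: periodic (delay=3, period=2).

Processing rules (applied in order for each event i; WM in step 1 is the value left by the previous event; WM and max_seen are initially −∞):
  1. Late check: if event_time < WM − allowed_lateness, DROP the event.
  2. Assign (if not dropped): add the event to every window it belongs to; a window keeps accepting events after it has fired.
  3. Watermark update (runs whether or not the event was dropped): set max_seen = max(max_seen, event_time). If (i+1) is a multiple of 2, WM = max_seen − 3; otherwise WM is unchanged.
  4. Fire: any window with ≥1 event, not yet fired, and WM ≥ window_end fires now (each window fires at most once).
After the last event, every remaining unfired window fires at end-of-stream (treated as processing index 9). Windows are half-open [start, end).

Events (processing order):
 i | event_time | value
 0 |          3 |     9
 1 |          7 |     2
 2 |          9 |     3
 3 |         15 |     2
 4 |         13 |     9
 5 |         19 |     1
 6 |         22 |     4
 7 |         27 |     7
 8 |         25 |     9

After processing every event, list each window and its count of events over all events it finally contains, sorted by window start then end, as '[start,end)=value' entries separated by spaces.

i=0 t=3 v=9: → [0,10); WM=−∞
i=1 t=7 v=2: → [0,10); WM=4
i=2 t=9 v=3: → [0,10); WM=4
i=3 t=15 v=2: → [10,20); WM=12; [0,10) fires=3
i=4 t=13 v=9: → [10,20); WM=12
i=5 t=19 v=1: → [10,20); WM=16
i=6 t=22 v=4: → [20,30); WM=16
i=7 t=27 v=7: → [20,30); WM=24; [10,20) fires=3
i=8 t=25 v=9: → [20,30); WM=24

[0,10)=3 [10,20)=3 [20,30)=3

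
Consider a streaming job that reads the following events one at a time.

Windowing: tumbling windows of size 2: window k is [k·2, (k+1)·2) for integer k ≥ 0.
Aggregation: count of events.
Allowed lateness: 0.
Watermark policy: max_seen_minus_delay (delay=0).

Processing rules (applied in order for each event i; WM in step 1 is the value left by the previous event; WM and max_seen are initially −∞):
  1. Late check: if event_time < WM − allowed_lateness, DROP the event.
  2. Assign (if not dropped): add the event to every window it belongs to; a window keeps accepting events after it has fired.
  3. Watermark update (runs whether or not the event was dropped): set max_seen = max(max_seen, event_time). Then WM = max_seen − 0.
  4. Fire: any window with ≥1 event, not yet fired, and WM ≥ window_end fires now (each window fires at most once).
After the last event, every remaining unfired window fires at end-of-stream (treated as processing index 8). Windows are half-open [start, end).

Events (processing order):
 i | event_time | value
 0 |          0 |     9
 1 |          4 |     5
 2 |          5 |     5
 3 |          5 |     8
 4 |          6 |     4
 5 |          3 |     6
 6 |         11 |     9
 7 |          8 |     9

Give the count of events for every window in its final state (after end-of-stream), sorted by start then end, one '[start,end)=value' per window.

i=0 t=0 v=9: → [0,2); WM=0
i=1 t=4 v=5: → [4,6); WM=4; [0,2) fires=1
i=2 t=5 v=5: → [4,6); WM=5
i=3 t=5 v=8: → [4,6); WM=5
i=4 t=6 v=4: → [6,8); WM=6; [4,6) fires=3
i=5 t=3 v=6: DROP (t<6-0); WM=6
i=6 t=11 v=9: → [10,12); WM=11; [6,8) fires=1
i=7 t=8 v=9: DROP (t<11-0); WM=11

[0,2)=1 [4,6)=3 [6,8)=1 [10,12)=1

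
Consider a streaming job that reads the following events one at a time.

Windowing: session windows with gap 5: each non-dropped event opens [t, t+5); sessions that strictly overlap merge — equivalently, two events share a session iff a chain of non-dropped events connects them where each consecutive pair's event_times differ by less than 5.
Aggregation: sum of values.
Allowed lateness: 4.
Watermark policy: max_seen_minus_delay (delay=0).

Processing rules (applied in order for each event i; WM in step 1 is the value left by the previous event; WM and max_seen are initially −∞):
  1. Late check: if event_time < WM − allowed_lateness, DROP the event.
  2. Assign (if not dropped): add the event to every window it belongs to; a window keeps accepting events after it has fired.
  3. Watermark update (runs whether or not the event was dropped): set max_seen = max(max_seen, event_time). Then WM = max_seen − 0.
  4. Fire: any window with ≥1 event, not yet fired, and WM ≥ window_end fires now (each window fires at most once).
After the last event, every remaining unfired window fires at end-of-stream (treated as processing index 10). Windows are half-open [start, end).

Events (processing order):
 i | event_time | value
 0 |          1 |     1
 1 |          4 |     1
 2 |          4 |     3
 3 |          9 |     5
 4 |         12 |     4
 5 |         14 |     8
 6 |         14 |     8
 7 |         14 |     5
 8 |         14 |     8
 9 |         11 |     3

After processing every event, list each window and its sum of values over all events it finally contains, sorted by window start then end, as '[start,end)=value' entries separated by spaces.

[1,9)=5 [9,19)=41

i=0 t=1 v=1: → [1,6); WM=1
i=1 t=4 v=1: → [1,9); WM=4
i=2 t=4 v=3: → [1,9); WM=4
i=3 t=9 v=5: → [9,14); WM=9
i=4 t=12 v=4: → [9,17); WM=12
i=5 t=14 v=8: → [9,19); WM=14
i=6 t=14 v=8: → [9,19); WM=14
i=7 t=14 v=5: → [9,19); WM=14
i=8 t=14 v=8: → [9,19); WM=14
i=9 t=11 v=3: → [9,19); WM=14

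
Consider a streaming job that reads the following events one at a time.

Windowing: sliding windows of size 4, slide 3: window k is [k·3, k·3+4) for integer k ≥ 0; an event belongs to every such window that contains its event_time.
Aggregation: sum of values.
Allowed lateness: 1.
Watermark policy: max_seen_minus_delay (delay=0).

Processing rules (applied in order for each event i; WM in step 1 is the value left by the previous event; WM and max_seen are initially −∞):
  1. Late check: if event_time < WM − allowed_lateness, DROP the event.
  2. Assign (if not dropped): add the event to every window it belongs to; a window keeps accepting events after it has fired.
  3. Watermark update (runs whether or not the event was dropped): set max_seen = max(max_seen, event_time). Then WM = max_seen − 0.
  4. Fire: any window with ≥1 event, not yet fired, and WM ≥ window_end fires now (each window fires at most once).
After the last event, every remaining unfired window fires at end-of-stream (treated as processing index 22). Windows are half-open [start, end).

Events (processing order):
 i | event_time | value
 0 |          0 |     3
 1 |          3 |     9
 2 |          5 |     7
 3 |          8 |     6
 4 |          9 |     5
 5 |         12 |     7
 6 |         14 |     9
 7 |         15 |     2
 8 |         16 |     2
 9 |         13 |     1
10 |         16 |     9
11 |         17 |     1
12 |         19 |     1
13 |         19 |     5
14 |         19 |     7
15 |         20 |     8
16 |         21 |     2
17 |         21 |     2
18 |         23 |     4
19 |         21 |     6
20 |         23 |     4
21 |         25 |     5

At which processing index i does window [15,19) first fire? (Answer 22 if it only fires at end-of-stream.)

12

i=0 t=0 v=3: → [0,4); WM=0
i=1 t=3 v=9: → [3,7),[0,4); WM=3
i=2 t=5 v=7: → [3,7); WM=5; [0,4) fires=12
i=3 t=8 v=6: → [6,10); WM=8; [3,7) fires=16
i=4 t=9 v=5: → [9,13),[6,10); WM=9
i=5 t=12 v=7: → [12,16),[9,13); WM=12; [6,10) fires=11
i=6 t=14 v=9: → [12,16); WM=14; [9,13) fires=12
i=7 t=15 v=2: → [15,19),[12,16); WM=15
i=8 t=16 v=2: → [15,19); WM=16; [12,16) fires=18
i=9 t=13 v=1: DROP (t<16-1); WM=16
i=10 t=16 v=9: → [15,19); WM=16
i=11 t=17 v=1: → [15,19); WM=17
i=12 t=19 v=1: → [18,22); WM=19; [15,19) fires=14
i=13 t=19 v=5: → [18,22); WM=19
i=14 t=19 v=7: → [18,22); WM=19
i=15 t=20 v=8: → [18,22); WM=20
i=16 t=21 v=2: → [21,25),[18,22); WM=21
i=17 t=21 v=2: → [21,25),[18,22); WM=21
i=18 t=23 v=4: → [21,25); WM=23; [18,22) fires=25
i=19 t=21 v=6: DROP (t<23-1); WM=23
i=20 t=23 v=4: → [21,25); WM=23
i=21 t=25 v=5: → [24,28); WM=25; [21,25) fires=12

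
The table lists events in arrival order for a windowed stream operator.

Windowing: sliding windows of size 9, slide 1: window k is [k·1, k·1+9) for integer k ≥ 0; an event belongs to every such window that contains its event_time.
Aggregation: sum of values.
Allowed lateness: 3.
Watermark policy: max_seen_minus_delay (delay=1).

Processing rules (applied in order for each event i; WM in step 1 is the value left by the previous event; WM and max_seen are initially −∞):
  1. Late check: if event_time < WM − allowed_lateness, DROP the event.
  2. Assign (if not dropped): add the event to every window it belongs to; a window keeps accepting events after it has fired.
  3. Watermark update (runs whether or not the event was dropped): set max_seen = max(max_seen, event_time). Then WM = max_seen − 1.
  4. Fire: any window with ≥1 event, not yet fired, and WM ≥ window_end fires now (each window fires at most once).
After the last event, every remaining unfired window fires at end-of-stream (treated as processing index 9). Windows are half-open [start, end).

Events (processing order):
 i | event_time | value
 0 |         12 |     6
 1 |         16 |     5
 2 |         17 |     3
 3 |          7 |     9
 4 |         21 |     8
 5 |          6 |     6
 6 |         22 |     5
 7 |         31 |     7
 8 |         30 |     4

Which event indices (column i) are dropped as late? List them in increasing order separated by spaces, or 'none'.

3 5

i=0 t=12 v=6: → [12,21),[11,20),[10,19),[9,18),[8,17),[7,16),[6,15),[5,14),[4,13); WM=11
i=1 t=16 v=5: → [16,25),[15,24),[14,23),[13,22),[12,21),[11,20),[10,19),[9,18),[8,17); WM=15; [4,13) fires=6 [5,14) fires=6 [6,15) fires=6
i=2 t=17 v=3: → [17,26),[16,25),[15,24),[14,23),[13,22),[12,21),[11,20),[10,19),[9,18); WM=16; [7,16) fires=6
i=3 t=7 v=9: DROP (t<16-3); WM=16
i=4 t=21 v=8: → [21,30),[20,29),[19,28),[18,27),[17,26),[16,25),[15,24),[14,23),[13,22); WM=20; [8,17) fires=11 [9,18) fires=14 [10,19) fires=14 [11,20) fires=14
i=5 t=6 v=6: DROP (t<20-3); WM=20
i=6 t=22 v=5: → [22,31),[21,30),[20,29),[19,28),[18,27),[17,26),[16,25),[15,24),[14,23); WM=21; [12,21) fires=14
i=7 t=31 v=7: → [31,40),[30,39),[29,38),[28,37),[27,36),[26,35),[25,34),[24,33),[23,32); WM=30; [13,22) fires=16 [14,23) fires=21 [15,24) fires=21 [16,25) fires=21 [17,26) fires=16 [18,27) fires=13 [19,28) fires=13 [20,29) fires=13 [21,30) fires=13
i=8 t=30 v=4: → [30,39),[29,38),[28,37),[27,36),[26,35),[25,34),[24,33),[23,32),[22,31); WM=30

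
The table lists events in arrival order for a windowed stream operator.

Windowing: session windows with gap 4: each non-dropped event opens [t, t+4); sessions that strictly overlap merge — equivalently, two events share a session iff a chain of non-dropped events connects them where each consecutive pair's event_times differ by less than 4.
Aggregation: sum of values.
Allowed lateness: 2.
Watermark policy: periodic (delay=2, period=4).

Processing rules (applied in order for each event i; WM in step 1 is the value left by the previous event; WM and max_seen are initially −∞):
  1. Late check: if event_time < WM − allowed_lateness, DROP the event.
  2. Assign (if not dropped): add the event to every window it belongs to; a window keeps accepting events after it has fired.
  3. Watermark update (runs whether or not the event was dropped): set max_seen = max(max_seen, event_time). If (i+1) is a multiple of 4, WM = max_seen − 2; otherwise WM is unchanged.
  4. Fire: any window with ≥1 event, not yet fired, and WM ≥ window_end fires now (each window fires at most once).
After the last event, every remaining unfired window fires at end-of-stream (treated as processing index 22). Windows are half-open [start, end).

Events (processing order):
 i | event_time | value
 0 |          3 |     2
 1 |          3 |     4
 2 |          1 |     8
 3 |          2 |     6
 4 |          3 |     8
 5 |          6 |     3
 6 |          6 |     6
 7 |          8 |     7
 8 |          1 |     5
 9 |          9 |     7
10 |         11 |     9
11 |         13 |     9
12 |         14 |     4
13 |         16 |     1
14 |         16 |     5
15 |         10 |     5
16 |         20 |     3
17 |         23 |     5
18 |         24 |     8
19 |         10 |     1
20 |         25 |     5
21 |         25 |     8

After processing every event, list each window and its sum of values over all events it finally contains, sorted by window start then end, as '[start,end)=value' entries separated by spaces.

[1,20)=84 [20,29)=29

i=0 t=3 v=2: → [3,7); WM=−∞
i=1 t=3 v=4: → [3,7); WM=−∞
i=2 t=1 v=8: → [1,7); WM=−∞
i=3 t=2 v=6: → [1,7); WM=1
i=4 t=3 v=8: → [1,7); WM=1
i=5 t=6 v=3: → [1,10); WM=1
i=6 t=6 v=6: → [1,10); WM=1
i=7 t=8 v=7: → [1,12); WM=6
i=8 t=1 v=5: DROP (t<6-2); WM=6
i=9 t=9 v=7: → [1,13); WM=6
i=10 t=11 v=9: → [1,15); WM=6
i=11 t=13 v=9: → [1,17); WM=11
i=12 t=14 v=4: → [1,18); WM=11
i=13 t=16 v=1: → [1,20); WM=11
i=14 t=16 v=5: → [1,20); WM=11
i=15 t=10 v=5: → [1,20); WM=14
i=16 t=20 v=3: → [20,24); WM=14
i=17 t=23 v=5: → [20,27); WM=14
i=18 t=24 v=8: → [20,28); WM=14
i=19 t=10 v=1: DROP (t<14-2); WM=22
i=20 t=25 v=5: → [20,29); WM=22
i=21 t=25 v=8: → [20,29); WM=22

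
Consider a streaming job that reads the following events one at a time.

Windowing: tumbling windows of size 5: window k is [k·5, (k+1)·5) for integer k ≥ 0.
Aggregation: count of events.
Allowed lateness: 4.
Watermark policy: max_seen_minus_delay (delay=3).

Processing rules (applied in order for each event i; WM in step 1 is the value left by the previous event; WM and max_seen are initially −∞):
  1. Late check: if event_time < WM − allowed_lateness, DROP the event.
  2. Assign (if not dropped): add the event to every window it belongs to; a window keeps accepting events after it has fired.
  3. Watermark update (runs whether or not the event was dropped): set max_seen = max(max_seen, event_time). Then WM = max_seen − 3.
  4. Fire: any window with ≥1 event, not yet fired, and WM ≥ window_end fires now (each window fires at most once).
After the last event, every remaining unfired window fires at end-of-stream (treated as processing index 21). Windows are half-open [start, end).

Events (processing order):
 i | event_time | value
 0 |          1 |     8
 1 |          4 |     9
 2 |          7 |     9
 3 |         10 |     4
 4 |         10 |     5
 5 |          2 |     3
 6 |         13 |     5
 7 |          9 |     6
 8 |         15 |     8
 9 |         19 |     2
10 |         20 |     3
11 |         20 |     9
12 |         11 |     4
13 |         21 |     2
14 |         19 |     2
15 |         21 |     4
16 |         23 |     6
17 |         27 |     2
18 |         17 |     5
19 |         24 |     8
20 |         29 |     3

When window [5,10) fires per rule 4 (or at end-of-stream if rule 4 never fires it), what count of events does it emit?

1

i=0 t=1 v=8: → [0,5); WM=-2
i=1 t=4 v=9: → [0,5); WM=1
i=2 t=7 v=9: → [5,10); WM=4
i=3 t=10 v=4: → [10,15); WM=7; [0,5) fires=2
i=4 t=10 v=5: → [10,15); WM=7
i=5 t=2 v=3: DROP (t<7-4); WM=7
i=6 t=13 v=5: → [10,15); WM=10; [5,10) fires=1
i=7 t=9 v=6: → [5,10); WM=10
i=8 t=15 v=8: → [15,20); WM=12
i=9 t=19 v=2: → [15,20); WM=16; [10,15) fires=3
i=10 t=20 v=3: → [20,25); WM=17
i=11 t=20 v=9: → [20,25); WM=17
i=12 t=11 v=4: DROP (t<17-4); WM=17
i=13 t=21 v=2: → [20,25); WM=18
i=14 t=19 v=2: → [15,20); WM=18
i=15 t=21 v=4: → [20,25); WM=18
i=16 t=23 v=6: → [20,25); WM=20; [15,20) fires=3
i=17 t=27 v=2: → [25,30); WM=24
i=18 t=17 v=5: DROP (t<24-4); WM=24
i=19 t=24 v=8: → [20,25); WM=24
i=20 t=29 v=3: → [25,30); WM=26; [20,25) fires=6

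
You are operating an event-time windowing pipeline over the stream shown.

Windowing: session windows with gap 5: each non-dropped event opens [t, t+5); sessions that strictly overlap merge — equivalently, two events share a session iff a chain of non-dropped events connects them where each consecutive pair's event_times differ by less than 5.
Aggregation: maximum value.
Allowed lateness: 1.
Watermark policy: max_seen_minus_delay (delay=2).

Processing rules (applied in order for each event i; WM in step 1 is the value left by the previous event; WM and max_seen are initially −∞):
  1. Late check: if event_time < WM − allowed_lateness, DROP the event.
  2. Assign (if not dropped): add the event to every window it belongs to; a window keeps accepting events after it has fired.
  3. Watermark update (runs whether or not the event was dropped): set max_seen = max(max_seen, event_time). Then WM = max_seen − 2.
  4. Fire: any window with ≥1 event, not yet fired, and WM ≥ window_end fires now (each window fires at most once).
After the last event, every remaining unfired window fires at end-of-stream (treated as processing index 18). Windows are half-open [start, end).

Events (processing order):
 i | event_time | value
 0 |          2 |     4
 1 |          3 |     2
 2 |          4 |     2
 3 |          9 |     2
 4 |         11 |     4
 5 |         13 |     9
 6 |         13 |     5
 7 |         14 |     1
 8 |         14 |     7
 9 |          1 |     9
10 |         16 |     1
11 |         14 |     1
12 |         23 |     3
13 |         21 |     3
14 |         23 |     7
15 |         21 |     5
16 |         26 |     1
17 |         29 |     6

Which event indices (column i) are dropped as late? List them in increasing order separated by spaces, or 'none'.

i=0 t=2 v=4: → [2,7); WM=0
i=1 t=3 v=2: → [2,8); WM=1
i=2 t=4 v=2: → [2,9); WM=2
i=3 t=9 v=2: → [9,14); WM=7
i=4 t=11 v=4: → [9,16); WM=9
i=5 t=13 v=9: → [9,18); WM=11
i=6 t=13 v=5: → [9,18); WM=11
i=7 t=14 v=1: → [9,19); WM=12
i=8 t=14 v=7: → [9,19); WM=12
i=9 t=1 v=9: DROP (t<12-1); WM=12
i=10 t=16 v=1: → [9,21); WM=14
i=11 t=14 v=1: → [9,21); WM=14
i=12 t=23 v=3: → [23,28); WM=21
i=13 t=21 v=3: → [21,28); WM=21
i=14 t=23 v=7: → [21,28); WM=21
i=15 t=21 v=5: → [21,28); WM=21
i=16 t=26 v=1: → [21,31); WM=24
i=17 t=29 v=6: → [21,34); WM=27

9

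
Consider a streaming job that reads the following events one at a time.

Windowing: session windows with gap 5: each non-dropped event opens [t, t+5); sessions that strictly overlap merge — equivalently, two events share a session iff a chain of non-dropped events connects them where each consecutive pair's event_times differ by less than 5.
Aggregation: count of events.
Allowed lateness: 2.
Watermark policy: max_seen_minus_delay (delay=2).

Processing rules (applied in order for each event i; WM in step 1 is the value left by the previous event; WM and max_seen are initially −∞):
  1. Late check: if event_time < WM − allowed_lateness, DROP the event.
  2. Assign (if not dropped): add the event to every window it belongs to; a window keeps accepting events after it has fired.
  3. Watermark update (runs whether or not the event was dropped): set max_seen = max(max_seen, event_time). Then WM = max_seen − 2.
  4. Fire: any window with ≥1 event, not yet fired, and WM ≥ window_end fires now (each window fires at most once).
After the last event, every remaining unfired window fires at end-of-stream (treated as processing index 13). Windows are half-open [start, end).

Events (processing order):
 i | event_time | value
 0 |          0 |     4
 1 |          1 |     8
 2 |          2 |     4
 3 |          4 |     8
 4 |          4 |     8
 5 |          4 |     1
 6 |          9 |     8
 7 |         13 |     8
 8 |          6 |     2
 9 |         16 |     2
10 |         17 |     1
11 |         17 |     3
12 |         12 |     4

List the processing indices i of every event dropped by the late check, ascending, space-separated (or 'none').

i=0 t=0 v=4: → [0,5); WM=-2
i=1 t=1 v=8: → [0,6); WM=-1
i=2 t=2 v=4: → [0,7); WM=0
i=3 t=4 v=8: → [0,9); WM=2
i=4 t=4 v=8: → [0,9); WM=2
i=5 t=4 v=1: → [0,9); WM=2
i=6 t=9 v=8: → [9,14); WM=7
i=7 t=13 v=8: → [9,18); WM=11
i=8 t=6 v=2: DROP (t<11-2); WM=11
i=9 t=16 v=2: → [9,21); WM=14
i=10 t=17 v=1: → [9,22); WM=15
i=11 t=17 v=3: → [9,22); WM=15
i=12 t=12 v=4: DROP (t<15-2); WM=15

8 12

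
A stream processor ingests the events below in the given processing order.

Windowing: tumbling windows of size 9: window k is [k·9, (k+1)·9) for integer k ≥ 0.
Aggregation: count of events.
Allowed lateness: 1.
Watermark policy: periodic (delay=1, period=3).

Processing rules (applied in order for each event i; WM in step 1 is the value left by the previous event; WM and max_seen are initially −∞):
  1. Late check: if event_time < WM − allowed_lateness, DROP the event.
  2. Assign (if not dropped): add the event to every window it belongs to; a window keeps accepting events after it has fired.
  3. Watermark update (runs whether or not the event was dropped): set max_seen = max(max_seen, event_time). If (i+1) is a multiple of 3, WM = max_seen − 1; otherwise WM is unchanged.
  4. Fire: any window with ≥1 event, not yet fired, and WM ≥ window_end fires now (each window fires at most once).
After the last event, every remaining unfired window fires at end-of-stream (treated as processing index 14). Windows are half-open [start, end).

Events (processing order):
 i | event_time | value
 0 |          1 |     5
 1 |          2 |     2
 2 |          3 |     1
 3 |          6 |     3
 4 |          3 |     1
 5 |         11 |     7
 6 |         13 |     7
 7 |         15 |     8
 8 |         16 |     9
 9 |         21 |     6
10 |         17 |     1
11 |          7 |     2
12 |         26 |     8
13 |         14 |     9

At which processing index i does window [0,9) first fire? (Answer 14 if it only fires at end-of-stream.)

5

i=0 t=1 v=5: → [0,9); WM=−∞
i=1 t=2 v=2: → [0,9); WM=−∞
i=2 t=3 v=1: → [0,9); WM=2
i=3 t=6 v=3: → [0,9); WM=2
i=4 t=3 v=1: → [0,9); WM=2
i=5 t=11 v=7: → [9,18); WM=10; [0,9) fires=5
i=6 t=13 v=7: → [9,18); WM=10
i=7 t=15 v=8: → [9,18); WM=10
i=8 t=16 v=9: → [9,18); WM=15
i=9 t=21 v=6: → [18,27); WM=15
i=10 t=17 v=1: → [9,18); WM=15
i=11 t=7 v=2: DROP (t<15-1); WM=20; [9,18) fires=5
i=12 t=26 v=8: → [18,27); WM=20
i=13 t=14 v=9: DROP (t<20-1); WM=20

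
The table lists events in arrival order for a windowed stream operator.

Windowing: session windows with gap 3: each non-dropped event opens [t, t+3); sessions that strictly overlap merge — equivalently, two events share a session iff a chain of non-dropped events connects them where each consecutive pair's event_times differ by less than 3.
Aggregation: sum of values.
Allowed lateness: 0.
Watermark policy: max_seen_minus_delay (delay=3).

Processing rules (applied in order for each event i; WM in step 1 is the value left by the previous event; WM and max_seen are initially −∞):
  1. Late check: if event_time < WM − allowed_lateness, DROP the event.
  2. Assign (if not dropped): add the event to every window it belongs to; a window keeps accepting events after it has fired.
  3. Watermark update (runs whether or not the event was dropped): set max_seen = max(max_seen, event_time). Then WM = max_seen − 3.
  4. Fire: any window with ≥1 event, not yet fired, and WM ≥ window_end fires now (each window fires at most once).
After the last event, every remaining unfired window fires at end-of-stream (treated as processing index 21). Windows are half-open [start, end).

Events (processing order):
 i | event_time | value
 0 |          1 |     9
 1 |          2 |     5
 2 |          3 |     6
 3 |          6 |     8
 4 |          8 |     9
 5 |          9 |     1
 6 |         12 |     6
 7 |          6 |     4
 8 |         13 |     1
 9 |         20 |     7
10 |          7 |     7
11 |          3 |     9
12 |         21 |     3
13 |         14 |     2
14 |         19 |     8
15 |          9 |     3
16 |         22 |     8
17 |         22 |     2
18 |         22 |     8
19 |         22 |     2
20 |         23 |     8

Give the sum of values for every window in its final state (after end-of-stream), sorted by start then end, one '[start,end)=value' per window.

[1,6)=20 [6,12)=18 [12,16)=7 [19,26)=46

i=0 t=1 v=9: → [1,4); WM=-2
i=1 t=2 v=5: → [1,5); WM=-1
i=2 t=3 v=6: → [1,6); WM=0
i=3 t=6 v=8: → [6,9); WM=3
i=4 t=8 v=9: → [6,11); WM=5
i=5 t=9 v=1: → [6,12); WM=6
i=6 t=12 v=6: → [12,15); WM=9
i=7 t=6 v=4: DROP (t<9-0); WM=9
i=8 t=13 v=1: → [12,16); WM=10
i=9 t=20 v=7: → [20,23); WM=17
i=10 t=7 v=7: DROP (t<17-0); WM=17
i=11 t=3 v=9: DROP (t<17-0); WM=17
i=12 t=21 v=3: → [20,24); WM=18
i=13 t=14 v=2: DROP (t<18-0); WM=18
i=14 t=19 v=8: → [19,24); WM=18
i=15 t=9 v=3: DROP (t<18-0); WM=18
i=16 t=22 v=8: → [19,25); WM=19
i=17 t=22 v=2: → [19,25); WM=19
i=18 t=22 v=8: → [19,25); WM=19
i=19 t=22 v=2: → [19,25); WM=19
i=20 t=23 v=8: → [19,26); WM=20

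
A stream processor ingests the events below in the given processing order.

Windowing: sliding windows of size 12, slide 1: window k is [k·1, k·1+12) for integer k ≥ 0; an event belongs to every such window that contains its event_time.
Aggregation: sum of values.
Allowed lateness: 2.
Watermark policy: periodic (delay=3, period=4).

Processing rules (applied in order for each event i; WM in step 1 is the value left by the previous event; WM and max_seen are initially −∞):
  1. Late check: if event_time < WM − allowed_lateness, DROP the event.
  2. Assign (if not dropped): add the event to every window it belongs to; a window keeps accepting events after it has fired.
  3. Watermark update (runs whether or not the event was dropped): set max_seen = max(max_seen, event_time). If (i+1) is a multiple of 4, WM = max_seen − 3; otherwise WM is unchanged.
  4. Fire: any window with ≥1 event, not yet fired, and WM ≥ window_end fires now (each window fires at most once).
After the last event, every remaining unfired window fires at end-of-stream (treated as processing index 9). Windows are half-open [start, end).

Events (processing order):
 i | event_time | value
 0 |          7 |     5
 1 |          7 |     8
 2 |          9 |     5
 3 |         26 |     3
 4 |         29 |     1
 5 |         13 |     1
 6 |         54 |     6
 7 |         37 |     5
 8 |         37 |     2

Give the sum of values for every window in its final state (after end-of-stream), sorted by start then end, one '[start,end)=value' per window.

[0,12)=18 [1,13)=18 [2,14)=18 [3,15)=18 [4,16)=18 [5,17)=18 [6,18)=18 [7,19)=18 [8,20)=5 [9,21)=5 [15,27)=3 [16,28)=3 [17,29)=3 [18,30)=4 [19,31)=4 [20,32)=4 [21,33)=4 [22,34)=4 [23,35)=4 [24,36)=4 [25,37)=4 [26,38)=9 [27,39)=6 [28,40)=6 [29,41)=6 [30,42)=5 [31,43)=5 [32,44)=5 [33,45)=5 [34,46)=5 [35,47)=5 [36,48)=5 [37,49)=5 [43,55)=6 [44,56)=6 [45,57)=6 [46,58)=6 [47,59)=6 [48,60)=6 [49,61)=6 [50,62)=6 [51,63)=6 [52,64)=6 [53,65)=6 [54,66)=6

i=0 t=7 v=5: → [7,19),[6,18),[5,17),[4,16),[3,15),[2,14),[1,13),[0,12); WM=−∞
i=1 t=7 v=8: → [7,19),[6,18),[5,17),[4,16),[3,15),[2,14),[1,13),[0,12); WM=−∞
i=2 t=9 v=5: → [9,21),[8,20),[7,19),[6,18),[5,17),[4,16),[3,15),[2,14),[1,13),[0,12); WM=−∞
i=3 t=26 v=3: → [26,38),[25,37),[24,36),[23,35),[22,34),[21,33),[20,32),[19,31),[18,30),[17,29),[16,28),[15,27); WM=23; [0,12) fires=18 [1,13) fires=18 [2,14) fires=18 [3,15) fires=18 [4,16) fires=18 [5,17) fires=18 [6,18) fires=18 [7,19) fires=18 [8,20) fires=5 [9,21) fires=5
i=4 t=29 v=1: → [29,41),[28,40),[27,39),[26,38),[25,37),[24,36),[23,35),[22,34),[21,33),[20,32),[19,31),[18,30); WM=23
i=5 t=13 v=1: DROP (t<23-2); WM=23
i=6 t=54 v=6: → [54,66),[53,65),[52,64),[51,63),[50,62),[49,61),[48,60),[47,59),[46,58),[45,57),[44,56),[43,55); WM=23
i=7 t=37 v=5: → [37,49),[36,48),[35,47),[34,46),[33,45),[32,44),[31,43),[30,42),[29,41),[28,40),[27,39),[26,38); WM=51; [15,27) fires=3 [16,28) fires=3 [17,29) fires=3 [18,30) fires=4 [19,31) fires=4 [20,32) fires=4 [21,33) fires=4 [22,34) fires=4 [23,35) fires=4 [24,36) fires=4 [25,37) fires=4 [26,38) fires=9 [27,39) fires=6 [28,40) fires=6 [29,41) fires=6 [30,42) fires=5 [31,43) fires=5 [32,44) fires=5 [33,45) fires=5 [34,46) fires=5 [35,47) fires=5 [36,48) fires=5 [37,49) fires=5
i=8 t=37 v=2: DROP (t<51-2); WM=51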